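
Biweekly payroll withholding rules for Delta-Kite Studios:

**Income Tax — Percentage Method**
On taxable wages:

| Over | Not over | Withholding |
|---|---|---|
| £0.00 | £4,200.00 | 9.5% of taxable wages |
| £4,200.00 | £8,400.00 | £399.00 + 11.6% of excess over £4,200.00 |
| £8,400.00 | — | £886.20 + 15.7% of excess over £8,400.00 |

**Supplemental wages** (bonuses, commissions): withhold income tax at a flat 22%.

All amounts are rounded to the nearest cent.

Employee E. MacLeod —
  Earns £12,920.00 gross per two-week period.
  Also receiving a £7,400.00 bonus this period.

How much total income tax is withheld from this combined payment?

£3,223.84

Income Tax: taxable = £12,920.00
  £886.20 + 15.7% × (£12,920.00 − £8,400.00) = £886.20 + 15.7% × £4,520.00 = £1,595.84
Supplemental (22% flat on bonus): 22% × £7,400.00 = £1,628.00
Total income tax: £1,595.84 + £1,628.00 = £3,223.84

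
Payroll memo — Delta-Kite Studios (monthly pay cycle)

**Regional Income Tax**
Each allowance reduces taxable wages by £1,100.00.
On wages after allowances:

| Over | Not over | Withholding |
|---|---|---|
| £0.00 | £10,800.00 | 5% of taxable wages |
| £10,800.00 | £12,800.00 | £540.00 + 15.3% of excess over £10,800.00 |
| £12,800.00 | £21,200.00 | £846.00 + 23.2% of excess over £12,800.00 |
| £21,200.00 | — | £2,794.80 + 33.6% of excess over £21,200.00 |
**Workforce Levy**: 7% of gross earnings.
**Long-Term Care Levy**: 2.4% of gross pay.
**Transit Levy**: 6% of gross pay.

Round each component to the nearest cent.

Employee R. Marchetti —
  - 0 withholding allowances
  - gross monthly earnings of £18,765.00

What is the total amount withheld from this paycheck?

£5,119.69

Regional Income Tax: taxable = £18,765.00
  £846.00 + 23.2% × (£18,765.00 − £12,800.00) = £846.00 + 23.2% × £5,965.00 = £2,229.88
Workforce Levy: 7% × £18,765.00 = £1,313.55
Long-Term Care Levy: 2.4% × £18,765.00 = £450.36
Transit Levy: 6% × £18,765.00 = £1,125.90
Total: £2,229.88 + £1,313.55 + £450.36 + £1,125.90 = £5,119.69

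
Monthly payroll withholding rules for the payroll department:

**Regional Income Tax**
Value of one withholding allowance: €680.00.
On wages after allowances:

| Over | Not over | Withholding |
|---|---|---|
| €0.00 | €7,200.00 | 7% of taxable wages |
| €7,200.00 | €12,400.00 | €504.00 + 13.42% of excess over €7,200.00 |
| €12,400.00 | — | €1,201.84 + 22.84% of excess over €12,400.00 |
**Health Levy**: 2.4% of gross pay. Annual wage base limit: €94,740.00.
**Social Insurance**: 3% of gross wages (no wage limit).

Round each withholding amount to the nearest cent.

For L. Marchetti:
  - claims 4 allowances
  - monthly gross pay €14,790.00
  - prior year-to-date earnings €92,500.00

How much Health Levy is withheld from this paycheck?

Health Levy: cap €94,740.00 − YTD €92,500.00 = €2,240.00 subject; 2.4% × €2,240.00 = €53.76

€53.76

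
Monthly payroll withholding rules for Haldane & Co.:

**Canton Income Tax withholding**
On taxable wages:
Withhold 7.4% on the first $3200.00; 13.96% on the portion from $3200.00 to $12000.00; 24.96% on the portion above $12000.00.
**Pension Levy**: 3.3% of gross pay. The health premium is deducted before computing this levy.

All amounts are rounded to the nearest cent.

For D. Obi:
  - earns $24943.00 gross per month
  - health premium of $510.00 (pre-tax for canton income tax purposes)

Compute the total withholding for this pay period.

Canton Income Tax: taxable = $24943.00 − $510.00 = $24433.00
  $1465.28 + 24.96% × ($24433.00 − $12000.00) = $1465.28 + 24.96% × $12433.00 = $4568.56
Pension Levy: 3.3% × $24433.00 = $806.29
Total: $4568.56 + $806.29 = $5374.85

$5374.85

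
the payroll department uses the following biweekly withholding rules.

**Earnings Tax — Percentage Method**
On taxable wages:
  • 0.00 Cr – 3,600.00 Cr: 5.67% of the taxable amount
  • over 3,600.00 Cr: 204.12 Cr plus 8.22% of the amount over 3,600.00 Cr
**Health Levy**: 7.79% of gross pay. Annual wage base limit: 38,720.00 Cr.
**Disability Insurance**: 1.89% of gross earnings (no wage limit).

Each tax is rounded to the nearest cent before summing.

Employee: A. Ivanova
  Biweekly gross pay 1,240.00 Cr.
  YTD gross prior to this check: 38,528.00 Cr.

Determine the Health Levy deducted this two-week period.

14.96 Cr

Health Levy: cap 38,720.00 Cr − YTD 38,528.00 Cr = 192.00 Cr subject; 7.79% × 192.00 Cr = 14.96 Cr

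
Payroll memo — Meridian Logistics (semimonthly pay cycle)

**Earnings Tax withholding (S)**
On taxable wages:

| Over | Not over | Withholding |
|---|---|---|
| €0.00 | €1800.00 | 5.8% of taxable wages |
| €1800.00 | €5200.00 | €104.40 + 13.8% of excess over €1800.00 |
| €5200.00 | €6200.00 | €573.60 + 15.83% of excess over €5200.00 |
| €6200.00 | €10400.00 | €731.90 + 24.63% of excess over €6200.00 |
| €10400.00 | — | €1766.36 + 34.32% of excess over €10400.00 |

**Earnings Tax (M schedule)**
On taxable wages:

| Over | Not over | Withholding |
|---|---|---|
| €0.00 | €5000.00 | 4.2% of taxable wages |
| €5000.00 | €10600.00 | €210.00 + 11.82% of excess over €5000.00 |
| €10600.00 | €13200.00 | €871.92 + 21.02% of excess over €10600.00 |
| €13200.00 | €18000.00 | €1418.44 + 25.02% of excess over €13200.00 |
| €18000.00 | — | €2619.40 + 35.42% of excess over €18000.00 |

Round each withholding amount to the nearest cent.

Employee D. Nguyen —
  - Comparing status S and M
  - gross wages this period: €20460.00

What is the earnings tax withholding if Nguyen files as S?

Earnings Tax (S): taxable = €20460.00
  €1766.36 + 34.32% × (€20460.00 − €10400.00) = €1766.36 + 34.32% × €10060.00 = €5218.95

€5218.95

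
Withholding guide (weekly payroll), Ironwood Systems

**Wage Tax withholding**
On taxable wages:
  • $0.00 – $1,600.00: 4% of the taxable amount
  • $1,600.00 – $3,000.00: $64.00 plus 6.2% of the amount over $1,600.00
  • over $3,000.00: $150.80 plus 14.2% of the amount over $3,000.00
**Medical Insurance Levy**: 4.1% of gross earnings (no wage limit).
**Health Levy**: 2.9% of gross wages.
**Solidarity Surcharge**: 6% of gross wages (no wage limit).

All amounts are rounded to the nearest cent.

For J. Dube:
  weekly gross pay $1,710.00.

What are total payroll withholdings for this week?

$293.12

Wage Tax: taxable = $1,710.00
  $64.00 + 6.2% × ($1,710.00 − $1,600.00) = $64.00 + 6.2% × $110.00 = $70.82
Medical Insurance Levy: 4.1% × $1,710.00 = $70.11
Health Levy: 2.9% × $1,710.00 = $49.59
Solidarity Surcharge: 6% × $1,710.00 = $102.60
Total: $70.82 + $70.11 + $49.59 + $102.60 = $293.12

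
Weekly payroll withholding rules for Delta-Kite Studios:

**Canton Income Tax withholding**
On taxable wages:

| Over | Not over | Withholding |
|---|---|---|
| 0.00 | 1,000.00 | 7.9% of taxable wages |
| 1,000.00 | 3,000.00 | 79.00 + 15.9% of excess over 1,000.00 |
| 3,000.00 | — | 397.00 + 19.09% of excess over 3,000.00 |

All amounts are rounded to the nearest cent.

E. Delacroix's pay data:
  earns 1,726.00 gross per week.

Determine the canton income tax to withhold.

Canton Income Tax: taxable = 1,726.00
  79.00 + 15.9% × (1,726.00 − 1,000.00) = 79.00 + 15.9% × 726.00 = 194.43

194.43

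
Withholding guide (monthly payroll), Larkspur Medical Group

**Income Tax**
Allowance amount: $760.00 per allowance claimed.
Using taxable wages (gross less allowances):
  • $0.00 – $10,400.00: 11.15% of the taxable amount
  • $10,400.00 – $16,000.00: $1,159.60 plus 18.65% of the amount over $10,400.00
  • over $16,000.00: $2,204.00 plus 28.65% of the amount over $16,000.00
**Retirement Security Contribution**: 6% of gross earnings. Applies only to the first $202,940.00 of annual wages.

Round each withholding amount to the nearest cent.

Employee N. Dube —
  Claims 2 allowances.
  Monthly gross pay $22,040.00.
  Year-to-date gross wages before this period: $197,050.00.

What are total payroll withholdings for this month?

$3,852.38

Income Tax: taxable = $22,040.00 − 2×$760.00 = $20,520.00
  $2,204.00 + 28.65% × ($20,520.00 − $16,000.00) = $2,204.00 + 28.65% × $4,520.00 = $3,498.98
Retirement Security Contribution: cap $202,940.00 − YTD $197,050.00 = $5,890.00 subject; 6% × $5,890.00 = $353.40
Total: $3,498.98 + $353.40 = $3,852.38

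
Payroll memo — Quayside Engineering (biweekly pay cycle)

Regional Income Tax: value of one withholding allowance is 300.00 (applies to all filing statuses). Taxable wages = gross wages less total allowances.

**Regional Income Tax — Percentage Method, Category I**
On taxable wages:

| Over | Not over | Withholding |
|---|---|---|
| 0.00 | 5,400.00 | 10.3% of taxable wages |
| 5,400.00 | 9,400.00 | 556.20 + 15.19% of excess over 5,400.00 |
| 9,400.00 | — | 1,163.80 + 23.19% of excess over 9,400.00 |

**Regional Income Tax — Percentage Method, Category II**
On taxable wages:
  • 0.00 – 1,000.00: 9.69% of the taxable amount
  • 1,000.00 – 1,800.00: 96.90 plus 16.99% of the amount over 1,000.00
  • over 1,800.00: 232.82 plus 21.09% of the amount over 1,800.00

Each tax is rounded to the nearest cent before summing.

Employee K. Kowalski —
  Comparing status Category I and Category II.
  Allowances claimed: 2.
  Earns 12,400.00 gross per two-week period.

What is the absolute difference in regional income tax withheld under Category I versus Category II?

Regional Income Tax (Category I): taxable = 12,400.00 − 2×300.00 = 11,800.00
  1,163.80 + 23.19% × (11,800.00 − 9,400.00) = 1,163.80 + 23.19% × 2,400.00 = 1,720.36
Regional Income Tax (Category II): taxable = 12,400.00 − 2×300.00 = 11,800.00
  232.82 + 21.09% × (11,800.00 − 1,800.00) = 232.82 + 21.09% × 10,000.00 = 2,341.82
Difference: |1,720.36 − 2,341.82| = 621.46 (higher under Category II)

621.46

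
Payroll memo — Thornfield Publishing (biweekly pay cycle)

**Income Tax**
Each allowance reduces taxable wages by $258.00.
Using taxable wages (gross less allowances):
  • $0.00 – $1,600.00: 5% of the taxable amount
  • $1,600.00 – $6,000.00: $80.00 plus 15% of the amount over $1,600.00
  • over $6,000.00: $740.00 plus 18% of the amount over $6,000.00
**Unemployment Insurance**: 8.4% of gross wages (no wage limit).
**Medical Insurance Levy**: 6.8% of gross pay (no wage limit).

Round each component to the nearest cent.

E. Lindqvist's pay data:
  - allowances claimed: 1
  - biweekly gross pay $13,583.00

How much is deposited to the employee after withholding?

$9,459.89

Income Tax: taxable = $13,583.00 − 1×$258.00 = $13,325.00
  $740.00 + 18% × ($13,325.00 − $6,000.00) = $740.00 + 18% × $7,325.00 = $2,058.50
Unemployment Insurance: 8.4% × $13,583.00 = $1,140.97
Medical Insurance Levy: 6.8% × $13,583.00 = $923.64
Total withheld: $2,058.50 + $1,140.97 + $923.64 = $4,123.11
Net pay: $13,583.00 − $4,123.11 = $9,459.89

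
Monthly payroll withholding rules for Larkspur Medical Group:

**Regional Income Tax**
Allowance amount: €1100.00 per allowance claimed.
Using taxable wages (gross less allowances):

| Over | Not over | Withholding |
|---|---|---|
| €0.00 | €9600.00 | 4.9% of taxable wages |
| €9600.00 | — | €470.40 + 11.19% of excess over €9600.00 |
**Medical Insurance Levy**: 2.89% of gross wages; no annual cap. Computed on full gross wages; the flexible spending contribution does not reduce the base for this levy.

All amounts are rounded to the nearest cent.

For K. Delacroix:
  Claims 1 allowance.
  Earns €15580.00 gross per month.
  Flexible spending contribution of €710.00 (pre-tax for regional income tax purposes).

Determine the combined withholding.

Regional Income Tax: taxable = €15580.00 − €710.00 − 1×€1100.00 = €13770.00
  €470.40 + 11.19% × (€13770.00 − €9600.00) = €470.40 + 11.19% × €4170.00 = €937.02
Medical Insurance Levy: 2.89% × €15580.00 = €450.26
Total: €937.02 + €450.26 = €1387.28

€1387.28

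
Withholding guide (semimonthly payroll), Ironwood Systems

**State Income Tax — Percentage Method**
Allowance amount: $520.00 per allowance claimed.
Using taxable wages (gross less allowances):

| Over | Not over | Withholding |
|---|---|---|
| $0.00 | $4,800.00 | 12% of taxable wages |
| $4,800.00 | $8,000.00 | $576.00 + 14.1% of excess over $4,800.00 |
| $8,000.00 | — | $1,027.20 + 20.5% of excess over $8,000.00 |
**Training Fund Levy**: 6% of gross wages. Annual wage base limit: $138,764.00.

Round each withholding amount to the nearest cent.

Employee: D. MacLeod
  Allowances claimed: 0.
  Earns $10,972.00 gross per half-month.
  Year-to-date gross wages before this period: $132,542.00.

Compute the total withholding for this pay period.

State Income Tax: taxable = $10,972.00
  $1,027.20 + 20.5% × ($10,972.00 − $8,000.00) = $1,027.20 + 20.5% × $2,972.00 = $1,636.46
Training Fund Levy: cap $138,764.00 − YTD $132,542.00 = $6,222.00 subject; 6% × $6,222.00 = $373.32
Total: $1,636.46 + $373.32 = $2,009.78

$2,009.78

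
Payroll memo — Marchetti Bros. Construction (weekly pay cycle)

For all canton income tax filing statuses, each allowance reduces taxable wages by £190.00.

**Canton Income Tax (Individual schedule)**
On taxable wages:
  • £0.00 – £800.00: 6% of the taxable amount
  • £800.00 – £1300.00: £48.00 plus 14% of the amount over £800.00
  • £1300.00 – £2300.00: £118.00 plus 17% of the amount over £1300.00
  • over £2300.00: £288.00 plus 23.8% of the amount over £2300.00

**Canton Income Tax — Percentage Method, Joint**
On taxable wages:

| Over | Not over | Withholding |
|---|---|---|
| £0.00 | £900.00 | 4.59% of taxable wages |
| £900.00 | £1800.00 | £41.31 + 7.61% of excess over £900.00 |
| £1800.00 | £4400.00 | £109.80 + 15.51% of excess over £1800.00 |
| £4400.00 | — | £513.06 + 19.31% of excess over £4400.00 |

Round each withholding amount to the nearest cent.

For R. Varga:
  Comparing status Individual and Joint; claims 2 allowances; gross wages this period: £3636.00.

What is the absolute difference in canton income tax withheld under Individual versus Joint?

Canton Income Tax (Individual): taxable = £3636.00 − 2×£190.00 = £3256.00
  £288.00 + 23.8% × (£3256.00 − £2300.00) = £288.00 + 23.8% × £956.00 = £515.53
Canton Income Tax (Joint): taxable = £3636.00 − 2×£190.00 = £3256.00
  £109.80 + 15.51% × (£3256.00 − £1800.00) = £109.80 + 15.51% × £1456.00 = £335.63
Difference: |£515.53 − £335.63| = £179.90 (higher under Individual)

£179.90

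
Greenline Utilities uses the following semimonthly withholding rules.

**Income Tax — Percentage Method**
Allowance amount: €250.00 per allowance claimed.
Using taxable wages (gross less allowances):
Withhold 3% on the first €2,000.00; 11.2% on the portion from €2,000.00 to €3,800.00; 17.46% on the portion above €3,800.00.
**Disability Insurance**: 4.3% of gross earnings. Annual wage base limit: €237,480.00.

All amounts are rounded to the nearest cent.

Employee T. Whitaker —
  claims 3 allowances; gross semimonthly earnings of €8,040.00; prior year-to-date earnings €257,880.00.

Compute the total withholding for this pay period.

€870.95

Income Tax: taxable = €8,040.00 − 3×€250.00 = €7,290.00
  €261.60 + 17.46% × (€7,290.00 − €3,800.00) = €261.60 + 17.46% × €3,490.00 = €870.95
Disability Insurance: YTD €257,880.00 ≥ cap €237,480.00 → €0.00
Total: €870.95 + €0.00 = €870.95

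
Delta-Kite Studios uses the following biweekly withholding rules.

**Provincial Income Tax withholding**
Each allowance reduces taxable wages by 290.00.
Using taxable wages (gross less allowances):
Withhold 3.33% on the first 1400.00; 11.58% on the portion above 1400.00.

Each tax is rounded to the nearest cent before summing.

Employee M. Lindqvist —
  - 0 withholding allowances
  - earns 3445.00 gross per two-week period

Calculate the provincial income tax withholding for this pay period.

283.43

Provincial Income Tax: taxable = 3445.00
  46.62 + 11.58% × (3445.00 − 1400.00) = 46.62 + 11.58% × 2045.00 = 283.43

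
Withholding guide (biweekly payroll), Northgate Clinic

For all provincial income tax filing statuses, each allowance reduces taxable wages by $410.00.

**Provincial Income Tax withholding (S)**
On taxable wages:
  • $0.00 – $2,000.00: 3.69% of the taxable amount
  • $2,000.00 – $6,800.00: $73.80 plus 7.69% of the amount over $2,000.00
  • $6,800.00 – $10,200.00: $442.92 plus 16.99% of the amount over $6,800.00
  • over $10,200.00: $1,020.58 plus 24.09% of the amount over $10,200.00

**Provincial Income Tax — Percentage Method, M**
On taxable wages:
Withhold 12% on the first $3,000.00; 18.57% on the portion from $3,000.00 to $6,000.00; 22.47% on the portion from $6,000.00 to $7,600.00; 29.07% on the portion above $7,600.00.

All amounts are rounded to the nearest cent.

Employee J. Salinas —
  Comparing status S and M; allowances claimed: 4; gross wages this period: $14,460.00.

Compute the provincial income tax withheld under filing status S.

$1,651.74

Provincial Income Tax (S): taxable = $14,460.00 − 4×$410.00 = $12,820.00
  $1,020.58 + 24.09% × ($12,820.00 − $10,200.00) = $1,020.58 + 24.09% × $2,620.00 = $1,651.74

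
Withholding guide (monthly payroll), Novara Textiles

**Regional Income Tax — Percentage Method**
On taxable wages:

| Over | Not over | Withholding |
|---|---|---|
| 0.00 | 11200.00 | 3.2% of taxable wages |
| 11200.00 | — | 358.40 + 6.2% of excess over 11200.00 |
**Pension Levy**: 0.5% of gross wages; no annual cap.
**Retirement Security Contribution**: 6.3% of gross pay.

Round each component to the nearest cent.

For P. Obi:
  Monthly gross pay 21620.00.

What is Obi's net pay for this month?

Regional Income Tax: taxable = 21620.00
  358.40 + 6.2% × (21620.00 − 11200.00) = 358.40 + 6.2% × 10420.00 = 1004.44
Pension Levy: 0.5% × 21620.00 = 108.10
Retirement Security Contribution: 6.3% × 21620.00 = 1362.06
Total withheld: 1004.44 + 108.10 + 1362.06 = 2474.60
Net pay: 21620.00 − 2474.60 = 19145.40

19145.40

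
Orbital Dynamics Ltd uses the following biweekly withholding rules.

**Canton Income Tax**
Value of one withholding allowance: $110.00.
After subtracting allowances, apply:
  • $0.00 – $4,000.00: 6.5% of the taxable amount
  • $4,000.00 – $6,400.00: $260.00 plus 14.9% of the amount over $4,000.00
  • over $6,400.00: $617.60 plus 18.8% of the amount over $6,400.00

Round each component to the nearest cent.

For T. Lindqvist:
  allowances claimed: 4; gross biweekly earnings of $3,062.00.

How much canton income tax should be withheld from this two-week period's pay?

Canton Income Tax: taxable = $3,062.00 − 4×$110.00 = $2,622.00
  6.5% × $2,622.00 = $170.43

$170.43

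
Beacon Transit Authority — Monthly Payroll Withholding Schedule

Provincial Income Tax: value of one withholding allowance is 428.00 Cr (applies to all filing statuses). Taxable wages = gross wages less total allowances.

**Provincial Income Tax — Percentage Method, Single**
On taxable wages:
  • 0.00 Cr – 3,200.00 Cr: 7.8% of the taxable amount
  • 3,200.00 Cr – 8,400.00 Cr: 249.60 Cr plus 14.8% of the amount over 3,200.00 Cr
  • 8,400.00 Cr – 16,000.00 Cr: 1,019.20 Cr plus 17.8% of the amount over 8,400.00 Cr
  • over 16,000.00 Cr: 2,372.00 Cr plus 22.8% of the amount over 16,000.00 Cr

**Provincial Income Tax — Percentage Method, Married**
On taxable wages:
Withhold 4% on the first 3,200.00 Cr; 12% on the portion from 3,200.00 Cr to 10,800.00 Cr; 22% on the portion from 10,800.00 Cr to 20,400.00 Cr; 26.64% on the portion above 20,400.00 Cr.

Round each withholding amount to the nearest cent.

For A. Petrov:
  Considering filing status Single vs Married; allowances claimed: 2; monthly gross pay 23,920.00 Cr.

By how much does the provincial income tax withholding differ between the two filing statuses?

Provincial Income Tax (Single): taxable = 23,920.00 Cr − 2×428.00 Cr = 23,064.00 Cr
  2,372.00 Cr + 22.8% × (23,064.00 Cr − 16,000.00 Cr) = 2,372.00 Cr + 22.8% × 7,064.00 Cr = 3,982.59 Cr
Provincial Income Tax (Married): taxable = 23,920.00 Cr − 2×428.00 Cr = 23,064.00 Cr
  3,152.00 Cr + 26.64% × (23,064.00 Cr − 20,400.00 Cr) = 3,152.00 Cr + 26.64% × 2,664.00 Cr = 3,861.69 Cr
Difference: |3,982.59 Cr − 3,861.69 Cr| = 120.90 Cr (higher under Single)

120.90 Cr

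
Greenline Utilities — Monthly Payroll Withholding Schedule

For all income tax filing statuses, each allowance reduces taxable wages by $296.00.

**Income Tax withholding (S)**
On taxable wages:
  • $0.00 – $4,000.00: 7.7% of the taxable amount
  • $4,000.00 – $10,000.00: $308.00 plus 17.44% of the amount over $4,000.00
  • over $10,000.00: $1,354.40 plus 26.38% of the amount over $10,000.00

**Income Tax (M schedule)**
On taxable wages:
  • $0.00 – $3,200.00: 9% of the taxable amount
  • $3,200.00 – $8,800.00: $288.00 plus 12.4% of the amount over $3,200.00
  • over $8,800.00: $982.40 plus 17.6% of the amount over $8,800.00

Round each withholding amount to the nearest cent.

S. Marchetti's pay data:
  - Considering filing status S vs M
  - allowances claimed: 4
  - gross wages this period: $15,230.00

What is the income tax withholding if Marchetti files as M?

Income Tax (M): taxable = $15,230.00 − 4×$296.00 = $14,046.00
  $982.40 + 17.6% × ($14,046.00 − $8,800.00) = $982.40 + 17.6% × $5,246.00 = $1,905.70

$1,905.70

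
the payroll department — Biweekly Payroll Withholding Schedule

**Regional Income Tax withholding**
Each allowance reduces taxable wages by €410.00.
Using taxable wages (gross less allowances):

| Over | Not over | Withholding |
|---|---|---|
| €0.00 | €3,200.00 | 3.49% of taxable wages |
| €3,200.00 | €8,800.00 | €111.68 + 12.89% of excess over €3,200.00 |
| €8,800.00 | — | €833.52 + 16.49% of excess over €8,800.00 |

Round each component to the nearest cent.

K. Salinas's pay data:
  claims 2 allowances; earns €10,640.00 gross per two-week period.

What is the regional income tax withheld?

€1,001.72

Regional Income Tax: taxable = €10,640.00 − 2×€410.00 = €9,820.00
  €833.52 + 16.49% × (€9,820.00 − €8,800.00) = €833.52 + 16.49% × €1,020.00 = €1,001.72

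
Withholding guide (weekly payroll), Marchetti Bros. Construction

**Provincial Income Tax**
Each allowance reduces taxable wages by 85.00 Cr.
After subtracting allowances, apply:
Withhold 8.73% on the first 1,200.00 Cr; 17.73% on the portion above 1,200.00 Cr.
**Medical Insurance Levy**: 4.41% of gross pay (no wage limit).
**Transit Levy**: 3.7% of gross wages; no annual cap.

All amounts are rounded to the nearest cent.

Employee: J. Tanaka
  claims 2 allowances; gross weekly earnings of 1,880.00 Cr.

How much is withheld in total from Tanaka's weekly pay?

Provincial Income Tax: taxable = 1,880.00 Cr − 2×85.00 Cr = 1,710.00 Cr
  104.76 Cr + 17.73% × (1,710.00 Cr − 1,200.00 Cr) = 104.76 Cr + 17.73% × 510.00 Cr = 195.18 Cr
Medical Insurance Levy: 4.41% × 1,880.00 Cr = 82.91 Cr
Transit Levy: 3.7% × 1,880.00 Cr = 69.56 Cr
Total: 195.18 Cr + 82.91 Cr + 69.56 Cr = 347.65 Cr

347.65 Cr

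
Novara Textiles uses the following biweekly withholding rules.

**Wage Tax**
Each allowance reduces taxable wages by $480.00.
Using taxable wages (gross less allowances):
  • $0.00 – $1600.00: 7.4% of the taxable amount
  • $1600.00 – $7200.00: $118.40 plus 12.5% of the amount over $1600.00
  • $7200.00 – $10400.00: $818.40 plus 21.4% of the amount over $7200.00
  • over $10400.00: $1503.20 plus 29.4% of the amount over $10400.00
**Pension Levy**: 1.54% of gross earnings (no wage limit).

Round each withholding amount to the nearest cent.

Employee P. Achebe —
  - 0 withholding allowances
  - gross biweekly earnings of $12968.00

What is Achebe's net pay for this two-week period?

Wage Tax: taxable = $12968.00
  $1503.20 + 29.4% × ($12968.00 − $10400.00) = $1503.20 + 29.4% × $2568.00 = $2258.19
Pension Levy: 1.54% × $12968.00 = $199.71
Total withheld: $2258.19 + $199.71 = $2457.90
Net pay: $12968.00 − $2457.90 = $10510.10

$10510.10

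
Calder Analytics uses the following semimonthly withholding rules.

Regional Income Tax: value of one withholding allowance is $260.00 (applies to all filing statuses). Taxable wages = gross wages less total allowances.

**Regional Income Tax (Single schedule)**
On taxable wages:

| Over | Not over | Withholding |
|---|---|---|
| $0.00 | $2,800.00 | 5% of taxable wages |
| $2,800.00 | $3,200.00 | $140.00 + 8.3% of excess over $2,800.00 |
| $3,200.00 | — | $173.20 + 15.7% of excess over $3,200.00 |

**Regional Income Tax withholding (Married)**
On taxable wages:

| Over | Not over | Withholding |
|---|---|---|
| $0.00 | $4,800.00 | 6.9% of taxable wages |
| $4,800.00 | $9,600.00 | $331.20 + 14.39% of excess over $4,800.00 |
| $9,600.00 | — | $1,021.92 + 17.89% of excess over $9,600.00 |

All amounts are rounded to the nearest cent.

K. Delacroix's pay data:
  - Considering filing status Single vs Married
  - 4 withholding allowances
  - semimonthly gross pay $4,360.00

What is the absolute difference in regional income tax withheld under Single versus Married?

$37.04

Regional Income Tax (Single): taxable = $4,360.00 − 4×$260.00 = $3,320.00
  $173.20 + 15.7% × ($3,320.00 − $3,200.00) = $173.20 + 15.7% × $120.00 = $192.04
Regional Income Tax (Married): taxable = $4,360.00 − 4×$260.00 = $3,320.00
  6.9% × $3,320.00 = $229.08
Difference: |$192.04 − $229.08| = $37.04 (higher under Married)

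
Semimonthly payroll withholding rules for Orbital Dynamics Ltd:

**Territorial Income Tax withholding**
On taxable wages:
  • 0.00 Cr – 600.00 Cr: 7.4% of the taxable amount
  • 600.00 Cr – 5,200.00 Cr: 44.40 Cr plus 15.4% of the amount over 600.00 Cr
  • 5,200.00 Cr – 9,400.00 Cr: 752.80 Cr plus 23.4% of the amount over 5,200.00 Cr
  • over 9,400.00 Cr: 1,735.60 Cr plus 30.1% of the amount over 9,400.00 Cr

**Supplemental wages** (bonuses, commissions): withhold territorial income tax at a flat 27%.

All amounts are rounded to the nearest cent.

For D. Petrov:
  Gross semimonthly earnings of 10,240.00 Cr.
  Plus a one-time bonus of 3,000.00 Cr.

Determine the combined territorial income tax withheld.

2,798.44 Cr

Territorial Income Tax: taxable = 10,240.00 Cr
  1,735.60 Cr + 30.1% × (10,240.00 Cr − 9,400.00 Cr) = 1,735.60 Cr + 30.1% × 840.00 Cr = 1,988.44 Cr
Supplemental (27% flat on bonus): 27% × 3,000.00 Cr = 810.00 Cr
Total territorial income tax: 1,988.44 Cr + 810.00 Cr = 2,798.44 Cr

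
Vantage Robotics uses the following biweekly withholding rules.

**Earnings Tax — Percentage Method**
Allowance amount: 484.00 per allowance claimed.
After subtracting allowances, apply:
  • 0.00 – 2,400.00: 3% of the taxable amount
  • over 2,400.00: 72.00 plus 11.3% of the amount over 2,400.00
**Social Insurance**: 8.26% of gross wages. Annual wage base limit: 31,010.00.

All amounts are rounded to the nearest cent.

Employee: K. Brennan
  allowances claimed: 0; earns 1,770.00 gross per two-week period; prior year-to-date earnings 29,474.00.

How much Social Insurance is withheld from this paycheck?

Social Insurance: cap 31,010.00 − YTD 29,474.00 = 1,536.00 subject; 8.26% × 1,536.00 = 126.87

126.87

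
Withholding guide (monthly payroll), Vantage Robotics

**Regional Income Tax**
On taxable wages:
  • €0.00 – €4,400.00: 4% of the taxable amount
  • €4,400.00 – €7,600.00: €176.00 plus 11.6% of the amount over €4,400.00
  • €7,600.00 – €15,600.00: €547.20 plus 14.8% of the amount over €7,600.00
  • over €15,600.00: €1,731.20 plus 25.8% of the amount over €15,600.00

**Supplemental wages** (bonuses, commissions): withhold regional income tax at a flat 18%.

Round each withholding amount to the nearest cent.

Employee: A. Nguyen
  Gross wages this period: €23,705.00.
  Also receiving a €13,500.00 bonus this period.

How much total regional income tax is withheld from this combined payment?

Regional Income Tax: taxable = €23,705.00
  €1,731.20 + 25.8% × (€23,705.00 − €15,600.00) = €1,731.20 + 25.8% × €8,105.00 = €3,822.29
Supplemental (18% flat on bonus): 18% × €13,500.00 = €2,430.00
Total regional income tax: €3,822.29 + €2,430.00 = €6,252.29

€6,252.29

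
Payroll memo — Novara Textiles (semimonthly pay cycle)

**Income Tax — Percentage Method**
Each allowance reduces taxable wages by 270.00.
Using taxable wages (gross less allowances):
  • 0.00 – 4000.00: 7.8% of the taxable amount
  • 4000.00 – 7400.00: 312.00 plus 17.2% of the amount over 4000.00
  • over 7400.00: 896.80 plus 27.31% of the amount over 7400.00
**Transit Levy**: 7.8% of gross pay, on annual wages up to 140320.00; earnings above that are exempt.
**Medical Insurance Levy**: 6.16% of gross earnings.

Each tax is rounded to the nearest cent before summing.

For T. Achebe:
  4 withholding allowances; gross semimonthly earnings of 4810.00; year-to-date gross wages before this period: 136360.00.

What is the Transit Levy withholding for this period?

Transit Levy: cap 140320.00 − YTD 136360.00 = 3960.00 subject; 7.8% × 3960.00 = 308.88

308.88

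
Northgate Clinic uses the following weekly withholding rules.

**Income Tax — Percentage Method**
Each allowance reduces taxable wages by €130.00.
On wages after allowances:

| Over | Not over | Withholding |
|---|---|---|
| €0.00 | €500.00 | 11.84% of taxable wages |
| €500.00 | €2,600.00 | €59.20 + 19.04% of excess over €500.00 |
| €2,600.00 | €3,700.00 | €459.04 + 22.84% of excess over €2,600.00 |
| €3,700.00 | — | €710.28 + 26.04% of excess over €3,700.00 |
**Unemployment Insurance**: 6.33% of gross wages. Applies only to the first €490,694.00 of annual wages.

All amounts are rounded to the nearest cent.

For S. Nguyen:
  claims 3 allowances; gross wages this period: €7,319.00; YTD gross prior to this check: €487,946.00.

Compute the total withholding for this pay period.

Income Tax: taxable = €7,319.00 − 3×€130.00 = €6,929.00
  €710.28 + 26.04% × (€6,929.00 − €3,700.00) = €710.28 + 26.04% × €3,229.00 = €1,551.11
Unemployment Insurance: cap €490,694.00 − YTD €487,946.00 = €2,748.00 subject; 6.33% × €2,748.00 = €173.95
Total: €1,551.11 + €173.95 = €1,725.06

€1,725.06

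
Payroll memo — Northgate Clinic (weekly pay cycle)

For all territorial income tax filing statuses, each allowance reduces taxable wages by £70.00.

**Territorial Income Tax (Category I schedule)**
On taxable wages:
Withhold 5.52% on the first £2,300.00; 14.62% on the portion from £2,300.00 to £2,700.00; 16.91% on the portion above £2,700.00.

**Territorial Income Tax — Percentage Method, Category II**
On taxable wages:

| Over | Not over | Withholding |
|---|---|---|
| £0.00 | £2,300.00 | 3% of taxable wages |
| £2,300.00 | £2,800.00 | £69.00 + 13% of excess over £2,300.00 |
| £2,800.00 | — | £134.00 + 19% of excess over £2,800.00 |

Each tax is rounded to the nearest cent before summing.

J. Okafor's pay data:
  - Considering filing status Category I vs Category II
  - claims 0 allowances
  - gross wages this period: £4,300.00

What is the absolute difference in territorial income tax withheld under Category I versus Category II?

Territorial Income Tax (Category I): taxable = £4,300.00
  £185.44 + 16.91% × (£4,300.00 − £2,700.00) = £185.44 + 16.91% × £1,600.00 = £456.00
Territorial Income Tax (Category II): taxable = £4,300.00
  £134.00 + 19% × (£4,300.00 − £2,800.00) = £134.00 + 19% × £1,500.00 = £419.00
Difference: |£456.00 − £419.00| = £37.00 (higher under Category I)

£37.00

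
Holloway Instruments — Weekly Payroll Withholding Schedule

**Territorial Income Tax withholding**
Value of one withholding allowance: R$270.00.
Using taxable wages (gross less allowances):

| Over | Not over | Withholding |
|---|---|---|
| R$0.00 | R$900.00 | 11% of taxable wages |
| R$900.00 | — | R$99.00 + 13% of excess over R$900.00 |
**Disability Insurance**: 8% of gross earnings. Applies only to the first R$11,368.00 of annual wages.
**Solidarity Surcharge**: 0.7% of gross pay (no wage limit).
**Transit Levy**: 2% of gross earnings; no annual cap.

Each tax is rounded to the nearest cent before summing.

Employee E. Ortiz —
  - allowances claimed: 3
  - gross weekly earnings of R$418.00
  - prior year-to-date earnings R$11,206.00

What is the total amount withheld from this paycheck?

Territorial Income Tax: taxable = R$418.00 − 3×R$270.00 = R$-392.00
  Taxable ≤ 0 → R$0.00
Disability Insurance: cap R$11,368.00 − YTD R$11,206.00 = R$162.00 subject; 8% × R$162.00 = R$12.96
Solidarity Surcharge: 0.7% × R$418.00 = R$2.93
Transit Levy: 2% × R$418.00 = R$8.36
Total: R$0.00 + R$12.96 + R$2.93 + R$8.36 = R$24.25

R$24.25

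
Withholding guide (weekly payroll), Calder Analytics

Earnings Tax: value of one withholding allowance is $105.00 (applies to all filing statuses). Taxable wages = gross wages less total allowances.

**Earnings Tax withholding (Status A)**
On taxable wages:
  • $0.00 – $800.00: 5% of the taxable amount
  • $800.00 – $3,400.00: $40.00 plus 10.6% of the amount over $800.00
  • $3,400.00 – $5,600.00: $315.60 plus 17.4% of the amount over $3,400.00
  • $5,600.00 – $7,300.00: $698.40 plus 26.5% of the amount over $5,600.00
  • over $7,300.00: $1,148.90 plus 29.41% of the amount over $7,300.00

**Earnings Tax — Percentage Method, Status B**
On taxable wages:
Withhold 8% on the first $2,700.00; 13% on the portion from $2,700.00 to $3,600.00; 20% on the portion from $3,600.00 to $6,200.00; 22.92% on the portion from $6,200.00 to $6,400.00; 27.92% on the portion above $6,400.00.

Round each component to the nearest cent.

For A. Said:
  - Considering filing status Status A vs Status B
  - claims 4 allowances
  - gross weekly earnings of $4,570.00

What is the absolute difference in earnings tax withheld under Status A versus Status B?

Earnings Tax (Status A): taxable = $4,570.00 − 4×$105.00 = $4,150.00
  $315.60 + 17.4% × ($4,150.00 − $3,400.00) = $315.60 + 17.4% × $750.00 = $446.10
Earnings Tax (Status B): taxable = $4,570.00 − 4×$105.00 = $4,150.00
  $333.00 + 20% × ($4,150.00 − $3,600.00) = $333.00 + 20% × $550.00 = $443.00
Difference: |$446.10 − $443.00| = $3.10 (higher under Status A)

$3.10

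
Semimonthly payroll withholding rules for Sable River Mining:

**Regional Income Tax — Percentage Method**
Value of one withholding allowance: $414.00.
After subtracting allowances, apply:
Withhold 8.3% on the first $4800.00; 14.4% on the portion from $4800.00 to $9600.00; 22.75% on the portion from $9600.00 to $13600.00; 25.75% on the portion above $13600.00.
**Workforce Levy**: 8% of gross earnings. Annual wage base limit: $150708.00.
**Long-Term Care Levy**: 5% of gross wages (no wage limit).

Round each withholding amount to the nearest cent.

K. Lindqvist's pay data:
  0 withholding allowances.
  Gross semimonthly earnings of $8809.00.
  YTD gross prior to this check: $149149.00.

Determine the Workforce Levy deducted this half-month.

Workforce Levy: cap $150708.00 − YTD $149149.00 = $1559.00 subject; 8% × $1559.00 = $124.72

$124.72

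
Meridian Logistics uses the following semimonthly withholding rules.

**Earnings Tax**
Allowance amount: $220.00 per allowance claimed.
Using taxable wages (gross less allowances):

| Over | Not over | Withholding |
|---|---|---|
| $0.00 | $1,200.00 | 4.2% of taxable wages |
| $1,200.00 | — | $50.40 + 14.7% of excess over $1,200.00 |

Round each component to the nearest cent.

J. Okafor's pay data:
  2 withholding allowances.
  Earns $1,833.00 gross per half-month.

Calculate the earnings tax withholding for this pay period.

$78.77

Earnings Tax: taxable = $1,833.00 − 2×$220.00 = $1,393.00
  $50.40 + 14.7% × ($1,393.00 − $1,200.00) = $50.40 + 14.7% × $193.00 = $78.77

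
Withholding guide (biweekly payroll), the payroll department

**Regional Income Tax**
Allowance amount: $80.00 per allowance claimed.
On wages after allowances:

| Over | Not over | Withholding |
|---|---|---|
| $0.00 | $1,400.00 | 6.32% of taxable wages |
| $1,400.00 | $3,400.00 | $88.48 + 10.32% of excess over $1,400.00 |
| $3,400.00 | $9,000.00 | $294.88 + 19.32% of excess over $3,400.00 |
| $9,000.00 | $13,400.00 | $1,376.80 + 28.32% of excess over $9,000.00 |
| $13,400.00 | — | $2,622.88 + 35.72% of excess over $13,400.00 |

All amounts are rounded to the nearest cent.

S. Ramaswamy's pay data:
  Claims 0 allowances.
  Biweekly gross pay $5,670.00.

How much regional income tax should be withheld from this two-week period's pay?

$733.44

Regional Income Tax: taxable = $5,670.00
  $294.88 + 19.32% × ($5,670.00 − $3,400.00) = $294.88 + 19.32% × $2,270.00 = $733.44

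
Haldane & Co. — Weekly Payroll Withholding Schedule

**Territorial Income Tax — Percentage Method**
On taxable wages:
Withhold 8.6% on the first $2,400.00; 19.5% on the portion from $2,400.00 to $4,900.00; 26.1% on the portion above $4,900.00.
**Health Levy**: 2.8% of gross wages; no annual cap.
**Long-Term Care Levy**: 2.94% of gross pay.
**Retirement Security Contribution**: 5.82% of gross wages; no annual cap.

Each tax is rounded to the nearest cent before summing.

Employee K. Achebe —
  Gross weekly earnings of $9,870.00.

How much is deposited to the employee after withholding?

$6,737.96

Territorial Income Tax: taxable = $9,870.00
  $693.90 + 26.1% × ($9,870.00 − $4,900.00) = $693.90 + 26.1% × $4,970.00 = $1,991.07
Health Levy: 2.8% × $9,870.00 = $276.36
Long-Term Care Levy: 2.94% × $9,870.00 = $290.18
Retirement Security Contribution: 5.82% × $9,870.00 = $574.43
Total withheld: $1,991.07 + $276.36 + $290.18 + $574.43 = $3,132.04
Net pay: $9,870.00 − $3,132.04 = $6,737.96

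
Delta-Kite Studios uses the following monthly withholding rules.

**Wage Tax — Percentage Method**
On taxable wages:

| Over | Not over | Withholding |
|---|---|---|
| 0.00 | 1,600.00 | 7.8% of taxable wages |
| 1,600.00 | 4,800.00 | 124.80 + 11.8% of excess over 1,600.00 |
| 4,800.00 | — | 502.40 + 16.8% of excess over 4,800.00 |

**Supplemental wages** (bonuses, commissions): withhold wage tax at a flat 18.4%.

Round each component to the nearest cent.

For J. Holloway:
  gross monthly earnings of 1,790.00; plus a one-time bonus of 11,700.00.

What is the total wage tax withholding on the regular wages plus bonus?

2,300.02

Wage Tax: taxable = 1,790.00
  124.80 + 11.8% × (1,790.00 − 1,600.00) = 124.80 + 11.8% × 190.00 = 147.22
Supplemental (18.4% flat on bonus): 18.4% × 11,700.00 = 2,152.80
Total wage tax: 147.22 + 2,152.80 = 2,300.02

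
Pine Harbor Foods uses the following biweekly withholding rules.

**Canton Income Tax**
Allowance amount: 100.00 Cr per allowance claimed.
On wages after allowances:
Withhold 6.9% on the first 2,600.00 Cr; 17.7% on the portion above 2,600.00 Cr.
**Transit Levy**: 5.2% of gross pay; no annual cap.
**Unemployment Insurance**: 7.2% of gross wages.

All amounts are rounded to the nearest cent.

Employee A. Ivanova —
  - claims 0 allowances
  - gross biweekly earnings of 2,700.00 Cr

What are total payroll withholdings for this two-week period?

531.90 Cr

Canton Income Tax: taxable = 2,700.00 Cr
  179.40 Cr + 17.7% × (2,700.00 Cr − 2,600.00 Cr) = 179.40 Cr + 17.7% × 100.00 Cr = 197.10 Cr
Transit Levy: 5.2% × 2,700.00 Cr = 140.40 Cr
Unemployment Insurance: 7.2% × 2,700.00 Cr = 194.40 Cr
Total: 197.10 Cr + 140.40 Cr + 194.40 Cr = 531.90 Cr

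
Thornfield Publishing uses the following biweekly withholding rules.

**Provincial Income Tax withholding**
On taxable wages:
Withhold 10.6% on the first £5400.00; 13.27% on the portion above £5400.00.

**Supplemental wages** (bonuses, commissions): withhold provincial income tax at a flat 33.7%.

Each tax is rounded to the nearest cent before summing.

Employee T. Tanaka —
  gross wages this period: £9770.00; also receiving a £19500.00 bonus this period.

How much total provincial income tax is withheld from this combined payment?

£7723.80

Provincial Income Tax: taxable = £9770.00
  £572.40 + 13.27% × (£9770.00 − £5400.00) = £572.40 + 13.27% × £4370.00 = £1152.30
Supplemental (33.7% flat on bonus): 33.7% × £19500.00 = £6571.50
Total provincial income tax: £1152.30 + £6571.50 = £7723.80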